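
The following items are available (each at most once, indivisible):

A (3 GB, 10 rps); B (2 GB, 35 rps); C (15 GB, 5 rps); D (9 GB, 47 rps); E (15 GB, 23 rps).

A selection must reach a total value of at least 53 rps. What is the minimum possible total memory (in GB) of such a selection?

Subsets with value ≥ 53, sorted by total memory:
- B+D: memory 11, value 82
- A+D: memory 12, value 57
- A+B+D: memory 14, value 92
Minimum memory: 11 GB.

11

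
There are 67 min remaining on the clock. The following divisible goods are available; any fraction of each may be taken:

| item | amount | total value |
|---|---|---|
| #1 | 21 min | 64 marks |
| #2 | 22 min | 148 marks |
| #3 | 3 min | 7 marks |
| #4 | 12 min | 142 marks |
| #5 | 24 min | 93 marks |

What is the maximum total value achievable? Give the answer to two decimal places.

Take in order of value per unit:
- #4 (142/12 per unit): all 12 → value 142, running total 142.00
- #2 (148/22 per unit): all 22 → value 148, running total 290.00
- #5 (93/24 per unit): all 24 → value 93, running total 383.00
- #1 (64/21 per unit): 9 of 21 → value 9×64/21 = 27.4286, running total 410.43
Total 410.43.

410.43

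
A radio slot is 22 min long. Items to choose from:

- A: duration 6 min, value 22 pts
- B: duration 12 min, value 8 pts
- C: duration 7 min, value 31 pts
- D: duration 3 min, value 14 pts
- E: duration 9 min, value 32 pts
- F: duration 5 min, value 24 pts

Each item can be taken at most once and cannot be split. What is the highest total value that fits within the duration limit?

91 pts

Check high-value combinations within 22 min:
- A+C+D+F: duration 6+7+3+5=21, value 22+31+14+24=91
- C+E+F: duration 7+9+5=21, value 31+32+24=87
- A+C+E: duration 6+7+9=22, value 22+31+32=85
- A+E+F: duration 6+9+5=20, value 22+32+24=78
- A+C+F: duration 6+7+5=18, value 22+31+24=77
Best: 91 pts.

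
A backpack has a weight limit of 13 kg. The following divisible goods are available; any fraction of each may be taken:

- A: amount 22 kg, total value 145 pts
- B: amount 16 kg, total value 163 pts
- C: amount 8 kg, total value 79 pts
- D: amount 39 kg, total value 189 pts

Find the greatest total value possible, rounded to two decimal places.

132.44

Take in order of value per unit:
- B (163/16 per unit): 13 of 16 → value 13×163/16 = 132.4375, running total 132.44
Total 132.44.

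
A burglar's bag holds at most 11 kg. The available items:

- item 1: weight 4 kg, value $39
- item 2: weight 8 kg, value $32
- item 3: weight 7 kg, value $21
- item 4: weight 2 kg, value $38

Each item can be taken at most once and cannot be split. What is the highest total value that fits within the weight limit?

Check high-value combinations within 11 kg:
- item 1+item 4: weight 4+2=6, value 39+38=77
- item 2+item 4: weight 8+2=10, value 32+38=70
- item 1+item 3: weight 4+7=11, value 39+21=60
Best: $77.

$77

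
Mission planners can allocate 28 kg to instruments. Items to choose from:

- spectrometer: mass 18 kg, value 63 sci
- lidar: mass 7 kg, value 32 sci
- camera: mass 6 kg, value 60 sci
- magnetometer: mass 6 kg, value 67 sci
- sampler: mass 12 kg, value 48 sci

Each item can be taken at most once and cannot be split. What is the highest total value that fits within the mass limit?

175 sci

Check high-value combinations within 28 kg:
- camera+magnetometer+sampler: mass 6+6+12=24, value 60+67+48=175
- lidar+camera+magnetometer: mass 7+6+6=19, value 32+60+67=159
- lidar+magnetometer+sampler: mass 7+6+12=25, value 32+67+48=147
- lidar+camera+sampler: mass 7+6+12=25, value 32+60+48=140
Best: 175 sci.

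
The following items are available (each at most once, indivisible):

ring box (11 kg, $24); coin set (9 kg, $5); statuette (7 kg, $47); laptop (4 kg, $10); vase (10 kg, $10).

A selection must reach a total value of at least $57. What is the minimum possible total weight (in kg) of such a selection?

Subsets with value ≥ 57, sorted by total weight:
- statuette+laptop: weight 11, value 57
- statuette+vase: weight 17, value 57
- ring box+statuette: weight 18, value 71
- coin set+statuette+laptop: weight 20, value 62
Minimum weight: 11 kg.

11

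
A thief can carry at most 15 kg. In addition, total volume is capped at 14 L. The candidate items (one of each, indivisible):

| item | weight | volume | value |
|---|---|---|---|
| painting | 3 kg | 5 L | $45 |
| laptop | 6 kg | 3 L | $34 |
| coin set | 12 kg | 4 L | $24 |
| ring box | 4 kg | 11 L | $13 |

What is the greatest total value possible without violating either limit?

Feasible sets respecting both limits:
- painting+laptop: weight 9, volume 8, value 79
- painting+coin set: weight 15, volume 9, value 69
- laptop+ring box: weight 10, volume 14, value 47
- painting: weight 3, volume 5, value 45
Best: $79.

$79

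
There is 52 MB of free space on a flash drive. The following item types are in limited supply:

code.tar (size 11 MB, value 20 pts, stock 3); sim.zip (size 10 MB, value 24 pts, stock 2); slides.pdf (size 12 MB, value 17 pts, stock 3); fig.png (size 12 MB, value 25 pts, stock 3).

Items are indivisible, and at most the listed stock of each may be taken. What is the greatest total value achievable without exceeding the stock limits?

99 pts

Best selections within size 52 and stock limits:
- 1×sim.zip + 3×fig.png: size 46, value 99
- 2×sim.zip + 2×fig.png: size 44, value 98
Best: 99 pts.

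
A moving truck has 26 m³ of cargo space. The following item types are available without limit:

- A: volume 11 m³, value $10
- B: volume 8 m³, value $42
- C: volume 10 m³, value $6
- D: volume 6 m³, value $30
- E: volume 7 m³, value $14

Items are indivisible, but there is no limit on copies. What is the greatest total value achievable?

$132

Best value-per-unit is B at 42/8; filling with it alone gives 3×42 = 126.
Optimal mix: 1×B + 3×D → volume 26, value 132.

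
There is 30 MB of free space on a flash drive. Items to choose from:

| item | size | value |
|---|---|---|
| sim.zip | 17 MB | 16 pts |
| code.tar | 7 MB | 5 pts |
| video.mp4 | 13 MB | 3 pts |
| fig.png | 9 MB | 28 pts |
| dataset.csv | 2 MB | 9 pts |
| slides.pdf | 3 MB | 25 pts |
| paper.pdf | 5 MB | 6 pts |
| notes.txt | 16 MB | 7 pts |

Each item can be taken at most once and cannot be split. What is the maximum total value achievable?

73 pts

Check high-value combinations within 30 MB:
- code.tar+fig.png+dataset.csv+slides.pdf+paper.pdf: size 7+9+2+3+5=26, value 5+28+9+25+6=73
- sim.zip+fig.png+slides.pdf: size 17+9+3=29, value 16+28+25=69
- fig.png+dataset.csv+slides.pdf+notes.txt: size 9+2+3+16=30, value 28+9+25+7=69
- fig.png+dataset.csv+slides.pdf+paper.pdf: size 9+2+3+5=19, value 28+9+25+6=68
Best: 73 pts.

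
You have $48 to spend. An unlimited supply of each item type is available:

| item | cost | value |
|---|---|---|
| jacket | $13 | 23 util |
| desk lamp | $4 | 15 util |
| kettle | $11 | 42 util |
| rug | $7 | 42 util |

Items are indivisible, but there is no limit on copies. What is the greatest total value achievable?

Best value-per-unit is rug at 42/7; filling with it alone gives 6×42 = 252.
Optimal mix: 1×desk lamp + 6×rug → cost 46, value 267.

267 util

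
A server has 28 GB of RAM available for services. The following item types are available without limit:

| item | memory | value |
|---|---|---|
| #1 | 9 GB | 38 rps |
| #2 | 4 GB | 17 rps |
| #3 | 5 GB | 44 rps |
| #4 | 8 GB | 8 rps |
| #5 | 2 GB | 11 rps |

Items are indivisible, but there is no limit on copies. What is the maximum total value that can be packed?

231 rps

Best value-per-unit is #3 at 44/5; filling with it alone gives 5×44 = 220.
Optimal mix: 5×#3 + 1×#5 → memory 27, value 231.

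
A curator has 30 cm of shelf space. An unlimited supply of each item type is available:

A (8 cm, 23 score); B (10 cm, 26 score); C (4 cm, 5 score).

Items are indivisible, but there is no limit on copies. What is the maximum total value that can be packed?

Best value-per-unit is A at 23/8; filling with it alone gives 3×23 = 69.
Optimal mix: 3×B → length 30, value 78.

78 score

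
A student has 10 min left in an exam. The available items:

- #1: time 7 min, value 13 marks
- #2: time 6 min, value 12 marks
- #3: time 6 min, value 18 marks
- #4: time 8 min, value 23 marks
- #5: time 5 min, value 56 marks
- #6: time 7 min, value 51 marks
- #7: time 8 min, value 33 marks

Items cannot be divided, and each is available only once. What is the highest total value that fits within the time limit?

Check high-value combinations within 10 min:
- #5: time 5, value 56
- #6: time 7, value 51
- #7: time 8, value 33
- #4: time 8, value 23
- #3: time 6, value 18
Best: 56 marks.

56 marks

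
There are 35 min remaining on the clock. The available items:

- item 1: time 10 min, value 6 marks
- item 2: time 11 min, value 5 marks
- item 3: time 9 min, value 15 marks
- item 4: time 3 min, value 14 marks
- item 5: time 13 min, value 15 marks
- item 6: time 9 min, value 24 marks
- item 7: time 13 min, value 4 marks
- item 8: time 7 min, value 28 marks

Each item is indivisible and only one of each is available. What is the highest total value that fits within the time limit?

Check high-value combinations within 35 min:
- item 3+item 4+item 6+item 8: time 9+3+9+7=28, value 15+14+24+28=81
- item 4+item 5+item 6+item 8: time 3+13+9+7=32, value 14+15+24+28=81
- item 1+item 3+item 6+item 8: time 10+9+9+7=35, value 6+15+24+28=73
- item 1+item 4+item 6+item 8: time 10+3+9+7=29, value 6+14+24+28=72
- item 3+item 4+item 5+item 8: time 9+3+13+7=32, value 15+14+15+28=72
Best: 81 marks.

81 marks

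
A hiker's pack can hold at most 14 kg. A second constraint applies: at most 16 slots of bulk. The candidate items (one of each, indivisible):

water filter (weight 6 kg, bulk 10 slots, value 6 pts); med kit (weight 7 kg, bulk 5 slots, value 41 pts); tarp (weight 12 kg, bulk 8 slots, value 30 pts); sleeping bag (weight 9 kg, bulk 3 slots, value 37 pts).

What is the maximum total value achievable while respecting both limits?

47 pts

Feasible sets respecting both limits:
- water filter+med kit: weight 13, bulk 15, value 47
- med kit: weight 7, bulk 5, value 41
- sleeping bag: weight 9, bulk 3, value 37
Best: 47 pts.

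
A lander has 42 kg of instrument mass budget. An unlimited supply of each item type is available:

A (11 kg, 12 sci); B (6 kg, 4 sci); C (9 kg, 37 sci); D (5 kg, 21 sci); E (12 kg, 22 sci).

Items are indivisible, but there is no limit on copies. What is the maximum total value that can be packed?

174 sci

Best value-per-unit is D at 21/5; filling with it alone gives 8×21 = 168.
Optimal mix: 3×C + 3×D → mass 42, value 174.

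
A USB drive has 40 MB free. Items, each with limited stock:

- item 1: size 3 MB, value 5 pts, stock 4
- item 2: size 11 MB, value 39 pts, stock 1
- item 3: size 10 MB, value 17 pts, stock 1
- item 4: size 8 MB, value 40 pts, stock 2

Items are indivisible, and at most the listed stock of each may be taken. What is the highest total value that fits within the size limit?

141 pts

Best selections within size 40 and stock limits:
- 1×item 1 + 1×item 2 + 1×item 3 + 2×item 4: size 40, value 141
- 4×item 1 + 1×item 2 + 2×item 4: size 39, value 139
Best: 141 pts.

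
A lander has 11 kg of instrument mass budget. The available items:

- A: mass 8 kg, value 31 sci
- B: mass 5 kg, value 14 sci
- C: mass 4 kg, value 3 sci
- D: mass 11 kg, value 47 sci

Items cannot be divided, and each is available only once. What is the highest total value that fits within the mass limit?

Check high-value combinations within 11 kg:
- D: mass 11, value 47
- A: mass 8, value 31
- B+C: mass 5+4=9, value 14+3=17
- B: mass 5, value 14
- C: mass 4, value 3
Best: 47 sci.

47 sci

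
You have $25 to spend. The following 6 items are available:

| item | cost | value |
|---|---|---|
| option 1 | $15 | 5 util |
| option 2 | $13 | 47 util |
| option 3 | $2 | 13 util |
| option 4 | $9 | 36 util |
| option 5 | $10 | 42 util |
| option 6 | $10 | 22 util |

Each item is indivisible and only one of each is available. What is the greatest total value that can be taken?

102 util

Check high-value combinations within $25:
- option 2+option 3+option 5: cost 13+2+10=25, value 47+13+42=102
- option 2+option 3+option 4: cost 13+2+9=24, value 47+13+36=96
- option 3+option 4+option 5: cost 2+9+10=21, value 13+36+42=91
- option 2+option 5: cost 13+10=23, value 47+42=89
Best: 102 util.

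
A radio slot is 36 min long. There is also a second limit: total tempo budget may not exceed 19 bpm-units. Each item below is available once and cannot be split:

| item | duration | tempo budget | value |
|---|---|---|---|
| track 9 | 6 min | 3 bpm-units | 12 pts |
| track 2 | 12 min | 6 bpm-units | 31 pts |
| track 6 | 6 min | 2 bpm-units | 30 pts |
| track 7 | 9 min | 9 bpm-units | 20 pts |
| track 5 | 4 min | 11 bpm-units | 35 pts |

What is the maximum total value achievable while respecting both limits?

96 pts

Feasible sets respecting both limits:
- track 2+track 6+track 5: duration 22, tempo budget 19, value 96
- track 2+track 6+track 7: duration 27, tempo budget 17, value 81
- track 9+track 6+track 5: duration 16, tempo budget 16, value 77
- track 9+track 2+track 6: duration 24, tempo budget 11, value 73
Best: 96 pts.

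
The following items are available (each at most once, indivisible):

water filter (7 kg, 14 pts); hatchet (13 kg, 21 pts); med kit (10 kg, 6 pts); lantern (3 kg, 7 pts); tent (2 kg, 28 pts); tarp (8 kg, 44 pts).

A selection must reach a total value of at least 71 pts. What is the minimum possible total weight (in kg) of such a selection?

10

Subsets with value ≥ 71, sorted by total weight:
- tent+tarp: weight 10, value 72
- lantern+tent+tarp: weight 13, value 79
Minimum weight: 10 kg.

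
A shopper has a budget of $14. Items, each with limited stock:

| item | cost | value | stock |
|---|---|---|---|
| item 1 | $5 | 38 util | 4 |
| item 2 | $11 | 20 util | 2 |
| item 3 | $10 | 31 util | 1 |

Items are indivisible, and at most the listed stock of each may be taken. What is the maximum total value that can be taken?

76 util

Top feasible selections:
- 2×item 1: cost 10, value 76
- 1×item 1: cost 5, value 38
- 1×item 3: cost 10, value 31
Best: 76 util.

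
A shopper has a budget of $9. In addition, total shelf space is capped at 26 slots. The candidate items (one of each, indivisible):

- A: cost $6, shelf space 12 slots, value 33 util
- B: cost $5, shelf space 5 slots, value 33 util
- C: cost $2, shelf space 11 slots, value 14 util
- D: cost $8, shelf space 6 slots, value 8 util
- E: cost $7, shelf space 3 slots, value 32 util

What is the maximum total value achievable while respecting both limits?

Feasible sets respecting both limits:
- A+C: cost 8, shelf space 23, value 47
- B+C: cost 7, shelf space 16, value 47
- C+E: cost 9, shelf space 14, value 46
- A: cost 6, shelf space 12, value 33
Best: 47 util.

47 util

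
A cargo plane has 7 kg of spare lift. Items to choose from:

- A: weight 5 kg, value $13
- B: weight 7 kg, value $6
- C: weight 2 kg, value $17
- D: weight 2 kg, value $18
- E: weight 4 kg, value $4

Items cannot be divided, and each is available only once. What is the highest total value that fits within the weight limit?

Check high-value combinations within 7 kg:
- C+D: weight 2+2=4, value 17+18=35
- A+D: weight 5+2=7, value 13+18=31
- A+C: weight 5+2=7, value 13+17=30
- D+E: weight 2+4=6, value 18+4=22
- C+E: weight 2+4=6, value 17+4=21
Best: $35.

$35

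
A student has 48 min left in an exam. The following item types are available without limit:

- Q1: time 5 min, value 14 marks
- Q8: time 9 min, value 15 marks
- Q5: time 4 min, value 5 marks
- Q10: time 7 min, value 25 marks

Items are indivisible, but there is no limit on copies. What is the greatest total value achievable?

Best value-per-unit is Q10 at 25/7; filling with it alone gives 6×25 = 150.
Optimal mix: 1×Q1 + 6×Q10 → time 47, value 164.

164 marks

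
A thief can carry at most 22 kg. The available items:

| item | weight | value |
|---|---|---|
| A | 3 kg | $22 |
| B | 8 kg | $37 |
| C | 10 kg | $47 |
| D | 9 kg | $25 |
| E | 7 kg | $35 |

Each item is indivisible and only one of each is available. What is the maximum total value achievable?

Check high-value combinations within 22 kg:
- A+B+C: weight 3+8+10=21, value 22+37+47=106
- A+C+E: weight 3+10+7=20, value 22+47+35=104
- A+B+E: weight 3+8+7=18, value 22+37+35=94
- A+C+D: weight 3+10+9=22, value 22+47+25=94
- B+C: weight 8+10=18, value 37+47=84
Best: $106.

$106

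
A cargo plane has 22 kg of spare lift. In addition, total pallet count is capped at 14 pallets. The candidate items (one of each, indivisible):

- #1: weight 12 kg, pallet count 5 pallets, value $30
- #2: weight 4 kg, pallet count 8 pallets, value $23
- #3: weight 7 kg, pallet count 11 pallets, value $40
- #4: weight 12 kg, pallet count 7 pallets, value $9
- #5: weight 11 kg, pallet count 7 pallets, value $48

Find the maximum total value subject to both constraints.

Feasible sets respecting both limits:
- #1+#2: weight 16, pallet count 13, value 53
- #5: weight 11, pallet count 7, value 48
- #3: weight 7, pallet count 11, value 40
Best: $53.

$53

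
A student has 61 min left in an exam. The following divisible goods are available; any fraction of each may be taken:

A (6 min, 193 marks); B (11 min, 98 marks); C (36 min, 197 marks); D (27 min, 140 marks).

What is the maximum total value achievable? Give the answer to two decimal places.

Take in order of value per unit:
- A (193/6 per unit): all 6 → value 193, running total 193.00
- B (98/11 per unit): all 11 → value 98, running total 291.00
- C (197/36 per unit): all 36 → value 197, running total 488.00
- D (140/27 per unit): 8 of 27 → value 8×140/27 = 41.4815, running total 529.48
Total 529.48.

529.48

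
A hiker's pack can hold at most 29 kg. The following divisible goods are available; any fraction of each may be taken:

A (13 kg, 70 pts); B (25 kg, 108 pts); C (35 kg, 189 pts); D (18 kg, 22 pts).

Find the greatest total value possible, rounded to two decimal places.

156.60

Take in order of value per unit:
- C (189/35 per unit): 29 of 35 → value 29×189/35 = 156.6000, running total 156.60
Total 156.60.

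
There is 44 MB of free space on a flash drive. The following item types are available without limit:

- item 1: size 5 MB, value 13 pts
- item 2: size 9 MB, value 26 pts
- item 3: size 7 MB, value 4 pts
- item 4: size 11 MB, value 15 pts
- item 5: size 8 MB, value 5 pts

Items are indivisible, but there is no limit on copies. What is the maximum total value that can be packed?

117 pts

Best value-per-unit is item 2 at 26/9; filling with it alone gives 4×26 = 104.
Optimal mix: 7×item 1 + 1×item 2 → size 44, value 117.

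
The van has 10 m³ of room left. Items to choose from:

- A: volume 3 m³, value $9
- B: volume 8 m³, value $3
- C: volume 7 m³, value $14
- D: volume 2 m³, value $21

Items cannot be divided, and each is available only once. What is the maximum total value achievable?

Check high-value combinations within 10 m³:
- C+D: volume 7+2=9, value 14+21=35
- A+D: volume 3+2=5, value 9+21=30
- B+D: volume 8+2=10, value 3+21=24
- A+C: volume 3+7=10, value 9+14=23
Best: $35.

$35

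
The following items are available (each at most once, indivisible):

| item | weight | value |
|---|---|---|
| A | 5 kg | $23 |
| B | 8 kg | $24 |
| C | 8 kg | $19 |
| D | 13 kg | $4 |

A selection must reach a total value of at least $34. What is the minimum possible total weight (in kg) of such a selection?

Subsets with value ≥ 34, sorted by total weight:
- A+B: weight 13, value 47
- A+C: weight 13, value 42
Minimum weight: 13 kg.

13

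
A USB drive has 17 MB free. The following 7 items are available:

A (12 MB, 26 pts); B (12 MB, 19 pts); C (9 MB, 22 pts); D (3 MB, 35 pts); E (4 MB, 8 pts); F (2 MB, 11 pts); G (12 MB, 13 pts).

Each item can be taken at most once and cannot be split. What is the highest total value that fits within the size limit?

Check high-value combinations within 17 MB:
- A+D+F: size 12+3+2=17, value 26+35+11=72
- C+D+F: size 9+3+2=14, value 22+35+11=68
- C+D+E: size 9+3+4=16, value 22+35+8=65
Best: 72 pts.

72 pts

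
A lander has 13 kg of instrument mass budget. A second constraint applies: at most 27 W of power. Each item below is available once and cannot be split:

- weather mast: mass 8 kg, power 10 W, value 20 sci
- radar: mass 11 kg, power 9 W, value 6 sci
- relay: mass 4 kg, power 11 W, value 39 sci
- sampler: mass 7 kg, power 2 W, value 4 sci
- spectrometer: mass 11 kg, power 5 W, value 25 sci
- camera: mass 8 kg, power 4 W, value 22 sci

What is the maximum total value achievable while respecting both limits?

Feasible sets respecting both limits:
- relay+camera: mass 12, power 15, value 61
- weather mast+relay: mass 12, power 21, value 59
- relay+sampler: mass 11, power 13, value 43
Best: 61 sci.

61 sci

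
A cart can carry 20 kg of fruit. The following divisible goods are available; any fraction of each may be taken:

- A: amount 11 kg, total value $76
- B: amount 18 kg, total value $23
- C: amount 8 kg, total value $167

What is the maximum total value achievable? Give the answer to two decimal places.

244.28

Take in order of value per unit:
- C (167/8 per unit): all 8 → value 167, running total 167.00
- A (76/11 per unit): all 11 → value 76, running total 243.00
- B (23/18 per unit): 1 of 18 → value 1×23/18 = 1.2778, running total 244.28
Total 244.28.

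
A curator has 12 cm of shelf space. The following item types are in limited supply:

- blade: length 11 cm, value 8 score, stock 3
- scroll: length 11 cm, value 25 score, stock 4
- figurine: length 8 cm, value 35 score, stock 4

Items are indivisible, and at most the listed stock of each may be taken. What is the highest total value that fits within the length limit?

35 score

Best selections within length 12 and stock limits:
- 1×figurine: length 8, value 35
- 1×scroll: length 11, value 25
- 1×blade: length 11, value 8
Best: 35 score.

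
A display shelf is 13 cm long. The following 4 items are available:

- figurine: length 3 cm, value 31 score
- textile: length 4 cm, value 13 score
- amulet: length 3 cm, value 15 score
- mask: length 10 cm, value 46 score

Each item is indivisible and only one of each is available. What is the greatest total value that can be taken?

77 score

Check high-value combinations within 13 cm:
- figurine+mask: length 3+10=13, value 31+46=77
- amulet+mask: length 3+10=13, value 15+46=61
- figurine+textile+amulet: length 3+4+3=10, value 31+13+15=59
Best: 77 score.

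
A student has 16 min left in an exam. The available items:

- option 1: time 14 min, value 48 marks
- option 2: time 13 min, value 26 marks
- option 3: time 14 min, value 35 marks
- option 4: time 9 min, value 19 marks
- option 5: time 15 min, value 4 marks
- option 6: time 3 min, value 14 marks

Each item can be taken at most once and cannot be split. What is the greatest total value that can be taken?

48 marks

This is a 0/1 knapsack; check combinations near the capacity.
- option 1: time 14, value 48
- option 2+option 6: time 13+3=16, value 26+14=40
- option 3: time 14, value 35
- option 4+option 6: time 9+3=12, value 19+14=33
- option 2: time 13, value 26
Best: 48 marks.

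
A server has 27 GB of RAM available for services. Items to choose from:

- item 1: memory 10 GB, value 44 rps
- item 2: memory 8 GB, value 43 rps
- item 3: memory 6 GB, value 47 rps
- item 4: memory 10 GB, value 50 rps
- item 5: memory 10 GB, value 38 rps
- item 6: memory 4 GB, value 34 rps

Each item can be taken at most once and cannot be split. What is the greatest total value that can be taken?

141 rps

Check high-value combinations within 27 GB:
- item 1+item 3+item 4: memory 10+6+10=26, value 44+47+50=141
- item 2+item 3+item 4: memory 8+6+10=24, value 43+47+50=140
- item 3+item 4+item 5: memory 6+10+10=26, value 47+50+38=135
Best: 141 rps.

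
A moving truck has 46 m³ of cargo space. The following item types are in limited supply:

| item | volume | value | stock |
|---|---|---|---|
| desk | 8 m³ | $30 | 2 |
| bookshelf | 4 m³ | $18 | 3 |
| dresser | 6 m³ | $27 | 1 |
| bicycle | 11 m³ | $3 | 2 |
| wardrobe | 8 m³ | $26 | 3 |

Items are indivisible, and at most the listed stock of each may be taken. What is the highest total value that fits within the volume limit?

Top feasible selections:
- 2×desk + 2×bookshelf + 1×dresser + 2×wardrobe: volume 46, value 175
- 1×desk + 2×bookshelf + 1×dresser + 3×wardrobe: volume 46, value 171
Best: $175.

$175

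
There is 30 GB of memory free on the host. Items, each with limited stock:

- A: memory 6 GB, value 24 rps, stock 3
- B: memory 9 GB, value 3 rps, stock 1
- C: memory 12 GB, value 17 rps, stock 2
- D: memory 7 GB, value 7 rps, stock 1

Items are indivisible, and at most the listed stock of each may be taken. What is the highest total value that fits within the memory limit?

89 rps

Top feasible selections:
- 3×A + 1×C: memory 30, value 89
- 3×A + 1×D: memory 25, value 79
Best: 89 rps.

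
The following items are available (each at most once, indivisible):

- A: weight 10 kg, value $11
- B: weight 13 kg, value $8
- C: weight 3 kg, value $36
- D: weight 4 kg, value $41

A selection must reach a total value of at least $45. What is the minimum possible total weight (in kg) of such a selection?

Subsets with value ≥ 45, sorted by total weight:
- C+D: weight 7, value 77
- A+C: weight 13, value 47
- A+D: weight 14, value 52
- A+C+D: weight 17, value 88
Minimum weight: 7 kg.

7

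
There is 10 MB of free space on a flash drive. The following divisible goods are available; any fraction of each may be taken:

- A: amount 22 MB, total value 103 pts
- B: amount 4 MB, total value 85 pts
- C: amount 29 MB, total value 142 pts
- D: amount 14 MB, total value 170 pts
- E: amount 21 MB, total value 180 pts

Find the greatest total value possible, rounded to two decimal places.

157.86

Take in order of value per unit:
- B (85/4 per unit): all 4 → value 85, running total 85.00
- D (170/14 per unit): 6 of 14 → value 6×170/14 = 72.8571, running total 157.86
Total 157.86.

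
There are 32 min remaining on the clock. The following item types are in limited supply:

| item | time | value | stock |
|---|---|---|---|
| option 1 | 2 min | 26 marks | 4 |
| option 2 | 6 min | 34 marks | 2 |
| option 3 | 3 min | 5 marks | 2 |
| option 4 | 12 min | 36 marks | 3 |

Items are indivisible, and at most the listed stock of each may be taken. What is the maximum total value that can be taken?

Top feasible selections:
- 4×option 1 + 2×option 2 + 1×option 4: time 32, value 208
- 4×option 1 + 1×option 2 + 2×option 3 + 1×option 4: time 32, value 184
- 4×option 1 + 2×option 2 + 2×option 3: time 26, value 182
- 3×option 1 + 2×option 2 + 1×option 4: time 30, value 182
Best: 208 marks.

208 marks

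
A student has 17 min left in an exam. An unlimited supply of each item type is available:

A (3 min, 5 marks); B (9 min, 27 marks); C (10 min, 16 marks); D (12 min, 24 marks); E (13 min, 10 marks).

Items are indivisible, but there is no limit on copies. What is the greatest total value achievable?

37 marks

Best value-per-unit is B at 27/9; filling with it alone gives 1×27 = 27.
Optimal mix: 2×A + 1×B → time 15, value 37.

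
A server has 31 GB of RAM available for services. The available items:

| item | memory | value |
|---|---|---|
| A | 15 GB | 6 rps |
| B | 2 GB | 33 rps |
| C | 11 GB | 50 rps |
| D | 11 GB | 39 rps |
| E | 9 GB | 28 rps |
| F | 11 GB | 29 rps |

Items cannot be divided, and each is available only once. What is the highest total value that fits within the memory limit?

Check high-value combinations within 31 GB:
- B+C+D: memory 2+11+11=24, value 33+50+39=122
- C+D+E: memory 11+11+9=31, value 50+39+28=117
- B+C+F: memory 2+11+11=24, value 33+50+29=112
Best: 122 rps.

122 rps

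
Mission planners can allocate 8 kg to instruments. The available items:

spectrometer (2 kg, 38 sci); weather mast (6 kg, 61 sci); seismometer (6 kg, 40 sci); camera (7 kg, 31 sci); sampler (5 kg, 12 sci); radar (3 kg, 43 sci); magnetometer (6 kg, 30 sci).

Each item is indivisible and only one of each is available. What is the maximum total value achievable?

99 sci

Check high-value combinations within 8 kg:
- spectrometer+weather mast: mass 2+6=8, value 38+61=99
- spectrometer+radar: mass 2+3=5, value 38+43=81
- spectrometer+seismometer: mass 2+6=8, value 38+40=78
Best: 99 sci.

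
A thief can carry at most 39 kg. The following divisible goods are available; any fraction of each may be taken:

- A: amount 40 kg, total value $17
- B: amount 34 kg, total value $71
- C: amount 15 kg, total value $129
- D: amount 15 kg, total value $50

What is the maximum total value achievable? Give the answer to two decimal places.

197.79

Take in order of value per unit:
- C (129/15 per unit): all 15 → value 129, running total 129.00
- D (50/15 per unit): all 15 → value 50, running total 179.00
- B (71/34 per unit): 9 of 34 → value 9×71/34 = 18.7941, running total 197.79
Total 197.79.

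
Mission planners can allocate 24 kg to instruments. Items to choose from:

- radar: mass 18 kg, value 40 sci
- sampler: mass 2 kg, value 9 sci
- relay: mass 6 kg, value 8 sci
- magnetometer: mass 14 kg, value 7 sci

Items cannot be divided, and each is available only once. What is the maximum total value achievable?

Check high-value combinations within 24 kg:
- radar+sampler: mass 18+2=20, value 40+9=49
- radar+relay: mass 18+6=24, value 40+8=48
- radar: mass 18, value 40
Best: 49 sci.

49 sci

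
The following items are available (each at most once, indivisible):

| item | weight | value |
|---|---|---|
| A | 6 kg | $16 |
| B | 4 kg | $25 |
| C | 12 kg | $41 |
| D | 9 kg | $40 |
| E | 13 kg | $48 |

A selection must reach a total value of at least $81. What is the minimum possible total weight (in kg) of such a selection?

19

Subsets with value ≥ 81, sorted by total weight:
- A+B+D: weight 19, value 81
- C+D: weight 21, value 81
- D+E: weight 22, value 88
- A+B+C: weight 22, value 82
Minimum weight: 19 kg.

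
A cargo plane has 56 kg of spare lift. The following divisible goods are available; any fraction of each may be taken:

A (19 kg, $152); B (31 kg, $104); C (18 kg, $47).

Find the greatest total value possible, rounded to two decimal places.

Take in order of value per unit:
- A (152/19 per unit): all 19 → value 152, running total 152.00
- B (104/31 per unit): all 31 → value 104, running total 256.00
- C (47/18 per unit): 6 of 18 → value 6×47/18 = 15.6667, running total 271.67
Total 271.67.

271.67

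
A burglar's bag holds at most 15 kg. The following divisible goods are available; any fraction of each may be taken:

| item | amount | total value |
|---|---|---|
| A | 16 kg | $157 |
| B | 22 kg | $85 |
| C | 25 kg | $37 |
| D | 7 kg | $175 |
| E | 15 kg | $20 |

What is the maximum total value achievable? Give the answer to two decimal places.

253.50

Take in order of value per unit:
- D (175/7 per unit): all 7 → value 175, running total 175.00
- A (157/16 per unit): 8 of 16 → value 8×157/16 = 78.5000, running total 253.50
Total 253.50.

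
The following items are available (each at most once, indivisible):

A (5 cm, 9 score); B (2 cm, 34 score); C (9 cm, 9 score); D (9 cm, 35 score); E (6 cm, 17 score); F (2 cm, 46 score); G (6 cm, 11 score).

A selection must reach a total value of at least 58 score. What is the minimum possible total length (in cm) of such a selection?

4

Subsets with value ≥ 58, sorted by total length:
- B+F: length 4, value 80
- E+F: length 8, value 63
Minimum length: 4 cm.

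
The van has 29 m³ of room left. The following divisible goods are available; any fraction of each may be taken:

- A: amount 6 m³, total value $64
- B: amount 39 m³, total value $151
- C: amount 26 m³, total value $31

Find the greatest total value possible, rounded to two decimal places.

153.05

Take in order of value per unit:
- A (64/6 per unit): all 6 → value 64, running total 64.00
- B (151/39 per unit): 23 of 39 → value 23×151/39 = 89.0513, running total 153.05
Total 153.05.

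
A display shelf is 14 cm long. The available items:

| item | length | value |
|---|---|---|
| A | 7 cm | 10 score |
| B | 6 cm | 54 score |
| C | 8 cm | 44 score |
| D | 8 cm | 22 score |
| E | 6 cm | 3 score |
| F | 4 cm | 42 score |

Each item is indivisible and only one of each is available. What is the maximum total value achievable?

98 score

Check high-value combinations within 14 cm:
- B+C: length 6+8=14, value 54+44=98
- B+F: length 6+4=10, value 54+42=96
- C+F: length 8+4=12, value 44+42=86
- B+D: length 6+8=14, value 54+22=76
Best: 98 score.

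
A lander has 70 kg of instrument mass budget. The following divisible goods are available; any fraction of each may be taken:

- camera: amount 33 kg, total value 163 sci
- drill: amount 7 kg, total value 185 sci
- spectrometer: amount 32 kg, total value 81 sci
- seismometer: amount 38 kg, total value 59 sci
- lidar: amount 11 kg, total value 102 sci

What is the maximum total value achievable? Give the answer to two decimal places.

Take in order of value per unit:
- drill (185/7 per unit): all 7 → value 185, running total 185.00
- lidar (102/11 per unit): all 11 → value 102, running total 287.00
- camera (163/33 per unit): all 33 → value 163, running total 450.00
- spectrometer (81/32 per unit): 19 of 32 → value 19×81/32 = 48.0938, running total 498.09
Total 498.09.

498.09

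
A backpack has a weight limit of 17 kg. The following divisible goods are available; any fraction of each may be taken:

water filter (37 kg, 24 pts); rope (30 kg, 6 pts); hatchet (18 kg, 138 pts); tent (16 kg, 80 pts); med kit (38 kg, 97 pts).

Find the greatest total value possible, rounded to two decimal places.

Take in order of value per unit:
- hatchet (138/18 per unit): 17 of 18 → value 17×138/18 = 130.3333, running total 130.33
Total 130.33.

130.33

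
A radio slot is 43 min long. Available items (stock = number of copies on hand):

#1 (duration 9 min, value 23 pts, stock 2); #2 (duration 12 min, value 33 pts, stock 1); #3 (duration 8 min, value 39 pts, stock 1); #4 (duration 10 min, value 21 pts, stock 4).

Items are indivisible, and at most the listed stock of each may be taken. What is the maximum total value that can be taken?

Best selections within duration 43 and stock limits:
- 2×#1 + 1×#2 + 1×#3: duration 38, value 118
- 1×#1 + 1×#2 + 1×#3 + 1×#4: duration 39, value 116
Best: 118 pts.

118 pts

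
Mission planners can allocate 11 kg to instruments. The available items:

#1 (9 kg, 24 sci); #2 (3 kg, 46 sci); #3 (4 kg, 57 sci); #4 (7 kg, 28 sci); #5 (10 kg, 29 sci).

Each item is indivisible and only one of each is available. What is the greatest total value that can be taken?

103 sci

Check high-value combinations within 11 kg:
- #2+#3: mass 3+4=7, value 46+57=103
- #3+#4: mass 4+7=11, value 57+28=85
- #2+#4: mass 3+7=10, value 46+28=74
Best: 103 sci.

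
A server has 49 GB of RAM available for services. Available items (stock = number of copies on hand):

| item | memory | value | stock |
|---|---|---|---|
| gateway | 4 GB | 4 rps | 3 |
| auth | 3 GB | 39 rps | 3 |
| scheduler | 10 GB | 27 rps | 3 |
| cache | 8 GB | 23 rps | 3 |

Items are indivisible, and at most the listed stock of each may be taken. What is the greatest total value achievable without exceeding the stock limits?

Best selections within memory 49 and stock limits:
- 3×auth + 3×scheduler + 1×cache: memory 47, value 221
- 1×gateway + 3×auth + 2×scheduler + 2×cache: memory 49, value 221
- 3×auth + 2×scheduler + 2×cache: memory 45, value 217
- 1×gateway + 3×auth + 1×scheduler + 3×cache: memory 47, value 217
Best: 221 rps.

221 rps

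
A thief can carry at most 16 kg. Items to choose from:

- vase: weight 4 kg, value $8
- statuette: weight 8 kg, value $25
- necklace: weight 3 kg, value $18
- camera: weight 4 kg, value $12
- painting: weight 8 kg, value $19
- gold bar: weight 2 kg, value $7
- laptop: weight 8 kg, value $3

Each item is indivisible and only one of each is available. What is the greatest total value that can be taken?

$55

Check high-value combinations within 16 kg:
- statuette+necklace+camera: weight 8+3+4=15, value 25+18+12=55
- vase+statuette+necklace: weight 4+8+3=15, value 8+25+18=51
- statuette+necklace+gold bar: weight 8+3+2=13, value 25+18+7=50
Best: $55.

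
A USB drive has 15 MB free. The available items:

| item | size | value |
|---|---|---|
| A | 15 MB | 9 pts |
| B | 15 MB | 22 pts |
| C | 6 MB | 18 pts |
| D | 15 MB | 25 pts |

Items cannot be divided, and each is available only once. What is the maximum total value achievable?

25 pts

This is a 0/1 knapsack; check combinations near the capacity.
- D: size 15, value 25
- B: size 15, value 22
- C: size 6, value 18
- A: size 15, value 9
Best: 25 pts.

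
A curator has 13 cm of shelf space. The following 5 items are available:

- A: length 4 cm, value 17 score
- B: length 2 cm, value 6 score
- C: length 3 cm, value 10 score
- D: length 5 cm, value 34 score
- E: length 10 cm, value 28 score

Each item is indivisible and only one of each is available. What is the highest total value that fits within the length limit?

61 score

Check high-value combinations within 13 cm:
- A+C+D: length 4+3+5=12, value 17+10+34=61
- A+B+D: length 4+2+5=11, value 17+6+34=57
- A+D: length 4+5=9, value 17+34=51
Best: 61 score.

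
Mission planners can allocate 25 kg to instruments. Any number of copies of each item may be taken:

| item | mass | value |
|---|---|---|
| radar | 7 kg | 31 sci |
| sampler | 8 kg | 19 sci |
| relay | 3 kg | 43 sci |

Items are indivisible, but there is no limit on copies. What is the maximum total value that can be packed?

Best value-per-unit is relay at 43/3, and filling with it alone uses mass 8×3=24. No mix of the others beats 8×43 = 344.

344 sci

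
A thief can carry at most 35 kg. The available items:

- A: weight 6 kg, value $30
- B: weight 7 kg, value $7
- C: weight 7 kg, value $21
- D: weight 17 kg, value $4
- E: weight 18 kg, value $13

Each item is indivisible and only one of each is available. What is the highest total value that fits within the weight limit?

Check high-value combinations within 35 kg:
- A+C+E: weight 6+7+18=31, value 30+21+13=64
- A+B+C: weight 6+7+7=20, value 30+7+21=58
- A+C+D: weight 6+7+17=30, value 30+21+4=55
Best: $64.

$64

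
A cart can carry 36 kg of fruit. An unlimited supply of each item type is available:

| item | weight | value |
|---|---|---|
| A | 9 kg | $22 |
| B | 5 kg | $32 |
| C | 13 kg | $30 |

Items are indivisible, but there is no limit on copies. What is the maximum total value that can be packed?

$224

Best value-per-unit is B at 32/5, and filling with it alone uses weight 7×5=35. No mix of the others beats 7×32 = 224.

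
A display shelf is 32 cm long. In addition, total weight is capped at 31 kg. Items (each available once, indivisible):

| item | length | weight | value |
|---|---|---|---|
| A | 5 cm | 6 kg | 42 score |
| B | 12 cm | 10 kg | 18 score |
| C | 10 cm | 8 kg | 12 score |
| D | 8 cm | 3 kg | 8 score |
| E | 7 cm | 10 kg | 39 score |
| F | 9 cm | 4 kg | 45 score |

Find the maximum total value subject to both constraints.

138 score

Feasible sets respecting both limits:
- A+C+E+F: length 31, weight 28, value 138
- A+D+E+F: length 29, weight 23, value 134
- A+E+F: length 21, weight 20, value 126
- A+B+D+E: length 32, weight 29, value 107
Best: 138 score.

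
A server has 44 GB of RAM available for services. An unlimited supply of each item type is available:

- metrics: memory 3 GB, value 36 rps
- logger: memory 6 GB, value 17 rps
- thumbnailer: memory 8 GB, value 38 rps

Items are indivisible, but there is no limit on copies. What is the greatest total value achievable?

Best value-per-unit is metrics at 36/3, and filling with it alone uses memory 14×3=42. No mix of the others beats 14×36 = 504.

504 rps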